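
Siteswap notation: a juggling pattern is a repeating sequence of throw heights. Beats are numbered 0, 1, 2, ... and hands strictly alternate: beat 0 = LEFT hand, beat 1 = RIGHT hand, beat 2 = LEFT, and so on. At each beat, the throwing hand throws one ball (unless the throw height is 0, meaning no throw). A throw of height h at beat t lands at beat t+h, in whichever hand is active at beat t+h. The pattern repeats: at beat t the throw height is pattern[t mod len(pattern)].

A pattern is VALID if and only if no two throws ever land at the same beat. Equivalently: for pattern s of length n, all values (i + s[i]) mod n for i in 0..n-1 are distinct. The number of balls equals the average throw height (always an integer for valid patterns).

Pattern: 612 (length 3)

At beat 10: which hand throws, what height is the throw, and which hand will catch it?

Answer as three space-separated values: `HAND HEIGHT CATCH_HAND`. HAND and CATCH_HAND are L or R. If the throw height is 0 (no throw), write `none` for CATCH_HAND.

Answer: L 1 R

Derivation:
Beat 10: 10 mod 2 = 0, so hand = L
Throw height = pattern[10 mod 3] = pattern[1] = 1
Lands at beat 10+1=11, 11 mod 2 = 1, so catch hand = R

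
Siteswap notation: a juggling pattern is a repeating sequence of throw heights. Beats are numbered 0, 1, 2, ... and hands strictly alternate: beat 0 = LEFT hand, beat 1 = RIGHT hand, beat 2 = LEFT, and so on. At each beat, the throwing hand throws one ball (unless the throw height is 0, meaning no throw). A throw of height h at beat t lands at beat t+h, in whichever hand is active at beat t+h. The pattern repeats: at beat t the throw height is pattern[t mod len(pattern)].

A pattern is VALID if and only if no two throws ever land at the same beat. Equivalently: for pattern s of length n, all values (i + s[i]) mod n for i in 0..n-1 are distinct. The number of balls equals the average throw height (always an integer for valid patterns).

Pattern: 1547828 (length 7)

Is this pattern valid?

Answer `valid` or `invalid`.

i=0: (i + s[i]) mod n = (0 + 1) mod 7 = 1
i=1: (i + s[i]) mod n = (1 + 5) mod 7 = 6
i=2: (i + s[i]) mod n = (2 + 4) mod 7 = 6
i=3: (i + s[i]) mod n = (3 + 7) mod 7 = 3
i=4: (i + s[i]) mod n = (4 + 8) mod 7 = 5
i=5: (i + s[i]) mod n = (5 + 2) mod 7 = 0
i=6: (i + s[i]) mod n = (6 + 8) mod 7 = 0
Residues: [1, 6, 6, 3, 5, 0, 0], distinct: False

Answer: invalid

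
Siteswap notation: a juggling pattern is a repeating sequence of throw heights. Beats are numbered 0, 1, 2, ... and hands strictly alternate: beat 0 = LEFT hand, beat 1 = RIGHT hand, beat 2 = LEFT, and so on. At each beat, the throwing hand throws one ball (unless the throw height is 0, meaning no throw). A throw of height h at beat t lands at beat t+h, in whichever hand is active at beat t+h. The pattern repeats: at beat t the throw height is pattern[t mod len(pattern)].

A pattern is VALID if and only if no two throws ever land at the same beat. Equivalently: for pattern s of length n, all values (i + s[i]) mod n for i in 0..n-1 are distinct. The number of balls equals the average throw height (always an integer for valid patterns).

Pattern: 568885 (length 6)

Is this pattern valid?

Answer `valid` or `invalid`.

i=0: (i + s[i]) mod n = (0 + 5) mod 6 = 5
i=1: (i + s[i]) mod n = (1 + 6) mod 6 = 1
i=2: (i + s[i]) mod n = (2 + 8) mod 6 = 4
i=3: (i + s[i]) mod n = (3 + 8) mod 6 = 5
i=4: (i + s[i]) mod n = (4 + 8) mod 6 = 0
i=5: (i + s[i]) mod n = (5 + 5) mod 6 = 4
Residues: [5, 1, 4, 5, 0, 4], distinct: False

Answer: invalid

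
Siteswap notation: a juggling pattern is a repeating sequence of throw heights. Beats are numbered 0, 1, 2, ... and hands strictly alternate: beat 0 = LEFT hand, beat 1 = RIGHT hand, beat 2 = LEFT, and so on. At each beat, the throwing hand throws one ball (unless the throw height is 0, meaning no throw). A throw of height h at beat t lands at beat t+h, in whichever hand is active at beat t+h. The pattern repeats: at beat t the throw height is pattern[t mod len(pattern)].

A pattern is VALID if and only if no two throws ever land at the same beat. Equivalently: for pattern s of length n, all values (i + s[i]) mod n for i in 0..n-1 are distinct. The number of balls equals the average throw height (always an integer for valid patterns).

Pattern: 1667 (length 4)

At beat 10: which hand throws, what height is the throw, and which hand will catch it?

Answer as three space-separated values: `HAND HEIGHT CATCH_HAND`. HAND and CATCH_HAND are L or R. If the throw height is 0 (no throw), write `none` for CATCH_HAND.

Beat 10: 10 mod 2 = 0, so hand = L
Throw height = pattern[10 mod 4] = pattern[2] = 6
Lands at beat 10+6=16, 16 mod 2 = 0, so catch hand = L

Answer: L 6 L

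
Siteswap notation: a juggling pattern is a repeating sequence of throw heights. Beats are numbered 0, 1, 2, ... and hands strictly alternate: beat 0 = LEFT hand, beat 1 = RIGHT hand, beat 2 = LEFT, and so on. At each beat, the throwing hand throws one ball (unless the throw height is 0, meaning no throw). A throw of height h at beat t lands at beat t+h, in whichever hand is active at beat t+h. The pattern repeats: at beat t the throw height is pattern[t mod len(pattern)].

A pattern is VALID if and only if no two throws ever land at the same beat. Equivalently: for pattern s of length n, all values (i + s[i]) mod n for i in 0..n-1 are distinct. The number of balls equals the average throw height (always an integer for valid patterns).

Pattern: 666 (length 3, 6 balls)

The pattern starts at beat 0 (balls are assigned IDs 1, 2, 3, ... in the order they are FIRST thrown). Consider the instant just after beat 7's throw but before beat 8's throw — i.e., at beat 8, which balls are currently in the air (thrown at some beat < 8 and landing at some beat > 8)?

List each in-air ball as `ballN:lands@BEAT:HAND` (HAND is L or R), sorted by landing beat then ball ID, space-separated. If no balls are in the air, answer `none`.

Beat 0 (L): throw ball1 h=6 -> lands@6:L; in-air after throw: [b1@6:L]
Beat 1 (R): throw ball2 h=6 -> lands@7:R; in-air after throw: [b1@6:L b2@7:R]
Beat 2 (L): throw ball3 h=6 -> lands@8:L; in-air after throw: [b1@6:L b2@7:R b3@8:L]
Beat 3 (R): throw ball4 h=6 -> lands@9:R; in-air after throw: [b1@6:L b2@7:R b3@8:L b4@9:R]
Beat 4 (L): throw ball5 h=6 -> lands@10:L; in-air after throw: [b1@6:L b2@7:R b3@8:L b4@9:R b5@10:L]
Beat 5 (R): throw ball6 h=6 -> lands@11:R; in-air after throw: [b1@6:L b2@7:R b3@8:L b4@9:R b5@10:L b6@11:R]
Beat 6 (L): throw ball1 h=6 -> lands@12:L; in-air after throw: [b2@7:R b3@8:L b4@9:R b5@10:L b6@11:R b1@12:L]
Beat 7 (R): throw ball2 h=6 -> lands@13:R; in-air after throw: [b3@8:L b4@9:R b5@10:L b6@11:R b1@12:L b2@13:R]
Beat 8 (L): throw ball3 h=6 -> lands@14:L; in-air after throw: [b4@9:R b5@10:L b6@11:R b1@12:L b2@13:R b3@14:L]

Answer: ball4:lands@9:R ball5:lands@10:L ball6:lands@11:R ball1:lands@12:L ball2:lands@13:R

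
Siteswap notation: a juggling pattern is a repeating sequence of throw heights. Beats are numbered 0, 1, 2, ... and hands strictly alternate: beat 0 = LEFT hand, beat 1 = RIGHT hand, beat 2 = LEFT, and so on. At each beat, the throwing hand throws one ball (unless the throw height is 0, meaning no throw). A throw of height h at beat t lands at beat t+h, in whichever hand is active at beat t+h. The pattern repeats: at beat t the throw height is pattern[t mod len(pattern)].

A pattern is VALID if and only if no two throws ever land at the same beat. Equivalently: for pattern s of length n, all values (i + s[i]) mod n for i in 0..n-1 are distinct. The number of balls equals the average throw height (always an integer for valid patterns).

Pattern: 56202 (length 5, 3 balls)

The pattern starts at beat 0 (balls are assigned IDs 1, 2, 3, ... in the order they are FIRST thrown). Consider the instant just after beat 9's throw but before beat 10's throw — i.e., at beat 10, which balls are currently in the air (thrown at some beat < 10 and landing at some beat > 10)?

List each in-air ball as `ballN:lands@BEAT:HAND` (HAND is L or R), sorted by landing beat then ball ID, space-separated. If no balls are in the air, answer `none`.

Beat 0 (L): throw ball1 h=5 -> lands@5:R; in-air after throw: [b1@5:R]
Beat 1 (R): throw ball2 h=6 -> lands@7:R; in-air after throw: [b1@5:R b2@7:R]
Beat 2 (L): throw ball3 h=2 -> lands@4:L; in-air after throw: [b3@4:L b1@5:R b2@7:R]
Beat 4 (L): throw ball3 h=2 -> lands@6:L; in-air after throw: [b1@5:R b3@6:L b2@7:R]
Beat 5 (R): throw ball1 h=5 -> lands@10:L; in-air after throw: [b3@6:L b2@7:R b1@10:L]
Beat 6 (L): throw ball3 h=6 -> lands@12:L; in-air after throw: [b2@7:R b1@10:L b3@12:L]
Beat 7 (R): throw ball2 h=2 -> lands@9:R; in-air after throw: [b2@9:R b1@10:L b3@12:L]
Beat 9 (R): throw ball2 h=2 -> lands@11:R; in-air after throw: [b1@10:L b2@11:R b3@12:L]
Beat 10 (L): throw ball1 h=5 -> lands@15:R; in-air after throw: [b2@11:R b3@12:L b1@15:R]

Answer: ball2:lands@11:R ball3:lands@12:L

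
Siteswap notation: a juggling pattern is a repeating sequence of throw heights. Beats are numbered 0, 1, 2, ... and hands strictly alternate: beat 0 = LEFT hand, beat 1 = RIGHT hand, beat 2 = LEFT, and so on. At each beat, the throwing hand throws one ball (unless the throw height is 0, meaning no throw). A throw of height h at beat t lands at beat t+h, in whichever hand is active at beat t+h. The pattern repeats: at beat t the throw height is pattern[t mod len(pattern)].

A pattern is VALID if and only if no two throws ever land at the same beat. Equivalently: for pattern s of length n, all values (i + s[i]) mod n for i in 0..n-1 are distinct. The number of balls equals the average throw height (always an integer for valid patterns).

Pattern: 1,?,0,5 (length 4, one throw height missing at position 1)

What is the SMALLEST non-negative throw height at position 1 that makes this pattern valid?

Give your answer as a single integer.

i=0: (0 + 1) mod 4 = 1
i=1: s[i]=? (unknown)
i=2: (2 + 0) mod 4 = 2
i=3: (3 + 5) mod 4 = 0
Known residues: [0, 1, 2]; need a permutation of 0..3, so missing residue r = 3
Need (1 + s) mod 4 = 3; smallest s = (3 - 1) mod 4 = 2

Answer: 2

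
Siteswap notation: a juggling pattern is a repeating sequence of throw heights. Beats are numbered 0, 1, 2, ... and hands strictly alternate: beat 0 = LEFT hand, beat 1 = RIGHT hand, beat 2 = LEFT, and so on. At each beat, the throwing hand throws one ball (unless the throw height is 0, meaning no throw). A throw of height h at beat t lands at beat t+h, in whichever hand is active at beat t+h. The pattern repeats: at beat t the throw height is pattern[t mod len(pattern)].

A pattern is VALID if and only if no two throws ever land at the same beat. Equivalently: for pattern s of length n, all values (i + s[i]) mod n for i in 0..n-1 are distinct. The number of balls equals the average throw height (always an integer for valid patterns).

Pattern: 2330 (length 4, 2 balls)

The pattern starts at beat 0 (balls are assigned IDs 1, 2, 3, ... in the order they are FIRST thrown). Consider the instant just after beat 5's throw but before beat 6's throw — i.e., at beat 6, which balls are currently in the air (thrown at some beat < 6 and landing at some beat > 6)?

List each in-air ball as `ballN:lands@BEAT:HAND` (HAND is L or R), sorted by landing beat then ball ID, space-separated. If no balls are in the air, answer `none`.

Beat 0 (L): throw ball1 h=2 -> lands@2:L; in-air after throw: [b1@2:L]
Beat 1 (R): throw ball2 h=3 -> lands@4:L; in-air after throw: [b1@2:L b2@4:L]
Beat 2 (L): throw ball1 h=3 -> lands@5:R; in-air after throw: [b2@4:L b1@5:R]
Beat 4 (L): throw ball2 h=2 -> lands@6:L; in-air after throw: [b1@5:R b2@6:L]
Beat 5 (R): throw ball1 h=3 -> lands@8:L; in-air after throw: [b2@6:L b1@8:L]
Beat 6 (L): throw ball2 h=3 -> lands@9:R; in-air after throw: [b1@8:L b2@9:R]

Answer: ball1:lands@8:L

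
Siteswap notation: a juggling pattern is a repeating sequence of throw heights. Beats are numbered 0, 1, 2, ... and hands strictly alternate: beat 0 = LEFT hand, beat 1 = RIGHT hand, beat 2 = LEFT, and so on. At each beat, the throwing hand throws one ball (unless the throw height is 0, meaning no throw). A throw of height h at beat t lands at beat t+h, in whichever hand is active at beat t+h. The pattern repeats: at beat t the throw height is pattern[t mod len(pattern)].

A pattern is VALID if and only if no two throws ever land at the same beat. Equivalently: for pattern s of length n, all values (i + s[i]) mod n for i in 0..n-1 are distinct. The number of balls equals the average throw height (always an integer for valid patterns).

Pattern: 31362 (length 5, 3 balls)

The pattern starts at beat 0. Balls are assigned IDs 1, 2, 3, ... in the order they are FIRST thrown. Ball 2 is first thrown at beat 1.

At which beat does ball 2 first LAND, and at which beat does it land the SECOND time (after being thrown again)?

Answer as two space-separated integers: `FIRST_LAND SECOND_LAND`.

Answer: 2 5

Derivation:
Beat 0 (L): throw ball1 h=3 -> lands@3:R; in-air after throw: [b1@3:R]
Beat 1 (R): throw ball2 h=1 -> lands@2:L; in-air after throw: [b2@2:L b1@3:R]
Beat 2 (L): throw ball2 h=3 -> lands@5:R; in-air after throw: [b1@3:R b2@5:R]
Beat 3 (R): throw ball1 h=6 -> lands@9:R; in-air after throw: [b2@5:R b1@9:R]
Beat 4 (L): throw ball3 h=2 -> lands@6:L; in-air after throw: [b2@5:R b3@6:L b1@9:R]
Beat 5 (R): throw ball2 h=3 -> lands@8:L; in-air after throw: [b3@6:L b2@8:L b1@9:R]
Ball 2: thrown@1 h=1 -> first land @2; rethrown@2 h=3 -> second land @5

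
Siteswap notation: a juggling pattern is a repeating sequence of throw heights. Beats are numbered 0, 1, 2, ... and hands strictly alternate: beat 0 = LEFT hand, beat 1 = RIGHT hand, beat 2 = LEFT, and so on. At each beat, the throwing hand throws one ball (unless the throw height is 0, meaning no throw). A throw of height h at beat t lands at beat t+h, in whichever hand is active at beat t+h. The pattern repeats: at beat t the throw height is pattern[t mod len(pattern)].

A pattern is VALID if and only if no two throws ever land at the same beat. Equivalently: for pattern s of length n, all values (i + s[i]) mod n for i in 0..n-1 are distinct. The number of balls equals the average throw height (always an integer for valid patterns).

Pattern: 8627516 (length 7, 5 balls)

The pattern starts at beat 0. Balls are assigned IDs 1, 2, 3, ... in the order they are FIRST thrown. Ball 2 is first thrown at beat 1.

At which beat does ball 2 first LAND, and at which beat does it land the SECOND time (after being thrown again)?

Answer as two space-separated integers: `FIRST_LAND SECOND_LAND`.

Answer: 7 15

Derivation:
Beat 0 (L): throw ball1 h=8 -> lands@8:L; in-air after throw: [b1@8:L]
Beat 1 (R): throw ball2 h=6 -> lands@7:R; in-air after throw: [b2@7:R b1@8:L]
Beat 2 (L): throw ball3 h=2 -> lands@4:L; in-air after throw: [b3@4:L b2@7:R b1@8:L]
Beat 3 (R): throw ball4 h=7 -> lands@10:L; in-air after throw: [b3@4:L b2@7:R b1@8:L b4@10:L]
Beat 4 (L): throw ball3 h=5 -> lands@9:R; in-air after throw: [b2@7:R b1@8:L b3@9:R b4@10:L]
Beat 5 (R): throw ball5 h=1 -> lands@6:L; in-air after throw: [b5@6:L b2@7:R b1@8:L b3@9:R b4@10:L]
Beat 6 (L): throw ball5 h=6 -> lands@12:L; in-air after throw: [b2@7:R b1@8:L b3@9:R b4@10:L b5@12:L]
Beat 7 (R): throw ball2 h=8 -> lands@15:R; in-air after throw: [b1@8:L b3@9:R b4@10:L b5@12:L b2@15:R]
Beat 8 (L): throw ball1 h=6 -> lands@14:L; in-air after throw: [b3@9:R b4@10:L b5@12:L b1@14:L b2@15:R]
Beat 9 (R): throw ball3 h=2 -> lands@11:R; in-air after throw: [b4@10:L b3@11:R b5@12:L b1@14:L b2@15:R]
Beat 10 (L): throw ball4 h=7 -> lands@17:R; in-air after throw: [b3@11:R b5@12:L b1@14:L b2@15:R b4@17:R]
Beat 11 (R): throw ball3 h=5 -> lands@16:L; in-air after throw: [b5@12:L b1@14:L b2@15:R b3@16:L b4@17:R]
Beat 12 (L): throw ball5 h=1 -> lands@13:R; in-air after throw: [b5@13:R b1@14:L b2@15:R b3@16:L b4@17:R]
Beat 13 (R): throw ball5 h=6 -> lands@19:R; in-air after throw: [b1@14:L b2@15:R b3@16:L b4@17:R b5@19:R]
Beat 14 (L): throw ball1 h=8 -> lands@22:L; in-air after throw: [b2@15:R b3@16:L b4@17:R b5@19:R b1@22:L]
Ball 2: thrown@1 h=6 -> first land @7; rethrown@7 h=8 -> second land @15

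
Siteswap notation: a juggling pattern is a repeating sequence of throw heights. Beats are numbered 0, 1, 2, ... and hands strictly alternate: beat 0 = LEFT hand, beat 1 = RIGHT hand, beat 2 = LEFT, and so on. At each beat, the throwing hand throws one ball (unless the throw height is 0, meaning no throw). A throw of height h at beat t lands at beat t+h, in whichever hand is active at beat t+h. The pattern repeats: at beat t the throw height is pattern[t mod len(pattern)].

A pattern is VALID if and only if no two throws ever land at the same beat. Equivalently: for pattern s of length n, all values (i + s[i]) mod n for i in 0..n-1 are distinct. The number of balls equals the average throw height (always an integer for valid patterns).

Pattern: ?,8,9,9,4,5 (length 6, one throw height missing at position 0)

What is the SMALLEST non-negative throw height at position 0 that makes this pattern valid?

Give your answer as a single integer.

i=0: s[i]=? (unknown)
i=1: (1 + 8) mod 6 = 3
i=2: (2 + 9) mod 6 = 5
i=3: (3 + 9) mod 6 = 0
i=4: (4 + 4) mod 6 = 2
i=5: (5 + 5) mod 6 = 4
Known residues: [0, 2, 3, 4, 5]; need a permutation of 0..5, so missing residue r = 1
Need (0 + s) mod 6 = 1; smallest s = (1 - 0) mod 6 = 1

Answer: 1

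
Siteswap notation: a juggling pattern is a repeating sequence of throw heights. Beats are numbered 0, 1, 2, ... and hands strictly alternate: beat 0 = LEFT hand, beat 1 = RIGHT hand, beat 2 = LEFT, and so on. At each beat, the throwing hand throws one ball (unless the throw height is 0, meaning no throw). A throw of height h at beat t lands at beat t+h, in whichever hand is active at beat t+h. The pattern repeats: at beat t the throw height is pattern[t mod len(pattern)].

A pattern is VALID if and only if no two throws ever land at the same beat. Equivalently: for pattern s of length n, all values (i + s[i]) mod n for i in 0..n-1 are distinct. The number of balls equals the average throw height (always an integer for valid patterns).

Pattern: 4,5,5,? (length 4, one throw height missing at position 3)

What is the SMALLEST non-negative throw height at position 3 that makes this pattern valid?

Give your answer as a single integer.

i=0: (0 + 4) mod 4 = 0
i=1: (1 + 5) mod 4 = 2
i=2: (2 + 5) mod 4 = 3
i=3: s[i]=? (unknown)
Known residues: [0, 2, 3]; need a permutation of 0..3, so missing residue r = 1
Need (3 + s) mod 4 = 1; smallest s = (1 - 3) mod 4 = 2

Answer: 2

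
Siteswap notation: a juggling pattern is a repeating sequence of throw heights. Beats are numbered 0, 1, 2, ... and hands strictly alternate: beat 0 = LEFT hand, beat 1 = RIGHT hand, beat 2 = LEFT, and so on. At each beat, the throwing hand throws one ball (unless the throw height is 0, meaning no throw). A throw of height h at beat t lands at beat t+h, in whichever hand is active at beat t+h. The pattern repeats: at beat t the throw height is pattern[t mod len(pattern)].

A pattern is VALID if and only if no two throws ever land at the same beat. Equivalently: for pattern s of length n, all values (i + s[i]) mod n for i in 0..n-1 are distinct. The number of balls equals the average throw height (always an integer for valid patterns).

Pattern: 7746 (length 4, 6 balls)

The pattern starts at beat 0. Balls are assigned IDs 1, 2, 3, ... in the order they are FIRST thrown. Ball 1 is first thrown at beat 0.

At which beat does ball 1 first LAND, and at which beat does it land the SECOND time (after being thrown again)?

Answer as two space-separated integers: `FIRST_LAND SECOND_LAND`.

Answer: 7 13

Derivation:
Beat 0 (L): throw ball1 h=7 -> lands@7:R; in-air after throw: [b1@7:R]
Beat 1 (R): throw ball2 h=7 -> lands@8:L; in-air after throw: [b1@7:R b2@8:L]
Beat 2 (L): throw ball3 h=4 -> lands@6:L; in-air after throw: [b3@6:L b1@7:R b2@8:L]
Beat 3 (R): throw ball4 h=6 -> lands@9:R; in-air after throw: [b3@6:L b1@7:R b2@8:L b4@9:R]
Beat 4 (L): throw ball5 h=7 -> lands@11:R; in-air after throw: [b3@6:L b1@7:R b2@8:L b4@9:R b5@11:R]
Beat 5 (R): throw ball6 h=7 -> lands@12:L; in-air after throw: [b3@6:L b1@7:R b2@8:L b4@9:R b5@11:R b6@12:L]
Beat 6 (L): throw ball3 h=4 -> lands@10:L; in-air after throw: [b1@7:R b2@8:L b4@9:R b3@10:L b5@11:R b6@12:L]
Beat 7 (R): throw ball1 h=6 -> lands@13:R; in-air after throw: [b2@8:L b4@9:R b3@10:L b5@11:R b6@12:L b1@13:R]
Beat 8 (L): throw ball2 h=7 -> lands@15:R; in-air after throw: [b4@9:R b3@10:L b5@11:R b6@12:L b1@13:R b2@15:R]
Beat 9 (R): throw ball4 h=7 -> lands@16:L; in-air after throw: [b3@10:L b5@11:R b6@12:L b1@13:R b2@15:R b4@16:L]
Beat 10 (L): throw ball3 h=4 -> lands@14:L; in-air after throw: [b5@11:R b6@12:L b1@13:R b3@14:L b2@15:R b4@16:L]
Beat 11 (R): throw ball5 h=6 -> lands@17:R; in-air after throw: [b6@12:L b1@13:R b3@14:L b2@15:R b4@16:L b5@17:R]
Beat 12 (L): throw ball6 h=7 -> lands@19:R; in-air after throw: [b1@13:R b3@14:L b2@15:R b4@16:L b5@17:R b6@19:R]
Beat 13 (R): throw ball1 h=7 -> lands@20:L; in-air after throw: [b3@14:L b2@15:R b4@16:L b5@17:R b6@19:R b1@20:L]
Ball 1: thrown@0 h=7 -> first land @7; rethrown@7 h=6 -> second land @13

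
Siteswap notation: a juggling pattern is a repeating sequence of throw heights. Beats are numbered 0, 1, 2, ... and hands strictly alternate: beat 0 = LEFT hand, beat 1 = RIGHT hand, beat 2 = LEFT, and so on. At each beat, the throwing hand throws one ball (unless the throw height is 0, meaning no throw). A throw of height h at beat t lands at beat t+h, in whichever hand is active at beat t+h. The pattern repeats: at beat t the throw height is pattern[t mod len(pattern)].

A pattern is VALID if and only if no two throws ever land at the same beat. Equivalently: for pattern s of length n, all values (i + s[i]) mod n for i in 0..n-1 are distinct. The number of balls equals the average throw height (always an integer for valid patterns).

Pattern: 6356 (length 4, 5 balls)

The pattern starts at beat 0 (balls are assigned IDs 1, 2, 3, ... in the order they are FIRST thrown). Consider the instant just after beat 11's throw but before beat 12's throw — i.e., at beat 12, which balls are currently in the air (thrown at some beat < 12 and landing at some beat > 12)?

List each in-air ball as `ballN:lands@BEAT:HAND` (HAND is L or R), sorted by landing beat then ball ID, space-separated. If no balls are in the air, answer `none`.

Beat 0 (L): throw ball1 h=6 -> lands@6:L; in-air after throw: [b1@6:L]
Beat 1 (R): throw ball2 h=3 -> lands@4:L; in-air after throw: [b2@4:L b1@6:L]
Beat 2 (L): throw ball3 h=5 -> lands@7:R; in-air after throw: [b2@4:L b1@6:L b3@7:R]
Beat 3 (R): throw ball4 h=6 -> lands@9:R; in-air after throw: [b2@4:L b1@6:L b3@7:R b4@9:R]
Beat 4 (L): throw ball2 h=6 -> lands@10:L; in-air after throw: [b1@6:L b3@7:R b4@9:R b2@10:L]
Beat 5 (R): throw ball5 h=3 -> lands@8:L; in-air after throw: [b1@6:L b3@7:R b5@8:L b4@9:R b2@10:L]
Beat 6 (L): throw ball1 h=5 -> lands@11:R; in-air after throw: [b3@7:R b5@8:L b4@9:R b2@10:L b1@11:R]
Beat 7 (R): throw ball3 h=6 -> lands@13:R; in-air after throw: [b5@8:L b4@9:R b2@10:L b1@11:R b3@13:R]
Beat 8 (L): throw ball5 h=6 -> lands@14:L; in-air after throw: [b4@9:R b2@10:L b1@11:R b3@13:R b5@14:L]
Beat 9 (R): throw ball4 h=3 -> lands@12:L; in-air after throw: [b2@10:L b1@11:R b4@12:L b3@13:R b5@14:L]
Beat 10 (L): throw ball2 h=5 -> lands@15:R; in-air after throw: [b1@11:R b4@12:L b3@13:R b5@14:L b2@15:R]
Beat 11 (R): throw ball1 h=6 -> lands@17:R; in-air after throw: [b4@12:L b3@13:R b5@14:L b2@15:R b1@17:R]
Beat 12 (L): throw ball4 h=6 -> lands@18:L; in-air after throw: [b3@13:R b5@14:L b2@15:R b1@17:R b4@18:L]

Answer: ball3:lands@13:R ball5:lands@14:L ball2:lands@15:R ball1:lands@17:R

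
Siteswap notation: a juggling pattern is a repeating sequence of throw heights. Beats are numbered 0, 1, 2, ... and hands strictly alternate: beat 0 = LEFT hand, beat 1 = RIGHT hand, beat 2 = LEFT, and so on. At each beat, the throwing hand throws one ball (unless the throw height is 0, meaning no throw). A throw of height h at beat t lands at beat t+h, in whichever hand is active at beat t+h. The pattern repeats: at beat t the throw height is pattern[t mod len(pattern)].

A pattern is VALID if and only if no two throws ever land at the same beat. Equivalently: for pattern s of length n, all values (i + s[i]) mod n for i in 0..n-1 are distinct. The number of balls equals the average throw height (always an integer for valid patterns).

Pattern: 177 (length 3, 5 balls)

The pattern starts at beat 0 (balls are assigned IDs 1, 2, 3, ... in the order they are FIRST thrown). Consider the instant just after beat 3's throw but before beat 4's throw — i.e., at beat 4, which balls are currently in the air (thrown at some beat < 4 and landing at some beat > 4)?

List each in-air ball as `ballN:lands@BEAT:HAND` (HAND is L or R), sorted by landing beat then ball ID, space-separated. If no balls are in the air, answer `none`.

Answer: ball1:lands@8:L ball2:lands@9:R

Derivation:
Beat 0 (L): throw ball1 h=1 -> lands@1:R; in-air after throw: [b1@1:R]
Beat 1 (R): throw ball1 h=7 -> lands@8:L; in-air after throw: [b1@8:L]
Beat 2 (L): throw ball2 h=7 -> lands@9:R; in-air after throw: [b1@8:L b2@9:R]
Beat 3 (R): throw ball3 h=1 -> lands@4:L; in-air after throw: [b3@4:L b1@8:L b2@9:R]
Beat 4 (L): throw ball3 h=7 -> lands@11:R; in-air after throw: [b1@8:L b2@9:R b3@11:R]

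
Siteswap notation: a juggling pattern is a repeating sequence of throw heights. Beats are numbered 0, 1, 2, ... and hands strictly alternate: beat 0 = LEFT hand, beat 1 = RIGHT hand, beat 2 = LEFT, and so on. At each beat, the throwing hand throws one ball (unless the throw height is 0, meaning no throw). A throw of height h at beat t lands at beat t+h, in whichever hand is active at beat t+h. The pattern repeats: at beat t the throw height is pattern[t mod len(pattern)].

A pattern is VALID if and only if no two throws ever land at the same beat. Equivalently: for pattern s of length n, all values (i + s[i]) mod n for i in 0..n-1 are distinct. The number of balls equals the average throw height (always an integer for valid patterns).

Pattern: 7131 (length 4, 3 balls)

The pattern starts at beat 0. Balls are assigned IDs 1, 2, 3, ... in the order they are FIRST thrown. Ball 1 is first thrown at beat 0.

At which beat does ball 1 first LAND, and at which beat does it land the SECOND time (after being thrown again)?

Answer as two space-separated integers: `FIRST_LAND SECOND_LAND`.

Answer: 7 8

Derivation:
Beat 0 (L): throw ball1 h=7 -> lands@7:R; in-air after throw: [b1@7:R]
Beat 1 (R): throw ball2 h=1 -> lands@2:L; in-air after throw: [b2@2:L b1@7:R]
Beat 2 (L): throw ball2 h=3 -> lands@5:R; in-air after throw: [b2@5:R b1@7:R]
Beat 3 (R): throw ball3 h=1 -> lands@4:L; in-air after throw: [b3@4:L b2@5:R b1@7:R]
Beat 4 (L): throw ball3 h=7 -> lands@11:R; in-air after throw: [b2@5:R b1@7:R b3@11:R]
Beat 5 (R): throw ball2 h=1 -> lands@6:L; in-air after throw: [b2@6:L b1@7:R b3@11:R]
Beat 6 (L): throw ball2 h=3 -> lands@9:R; in-air after throw: [b1@7:R b2@9:R b3@11:R]
Beat 7 (R): throw ball1 h=1 -> lands@8:L; in-air after throw: [b1@8:L b2@9:R b3@11:R]
Beat 8 (L): throw ball1 h=7 -> lands@15:R; in-air after throw: [b2@9:R b3@11:R b1@15:R]
Ball 1: thrown@0 h=7 -> first land @7; rethrown@7 h=1 -> second land @8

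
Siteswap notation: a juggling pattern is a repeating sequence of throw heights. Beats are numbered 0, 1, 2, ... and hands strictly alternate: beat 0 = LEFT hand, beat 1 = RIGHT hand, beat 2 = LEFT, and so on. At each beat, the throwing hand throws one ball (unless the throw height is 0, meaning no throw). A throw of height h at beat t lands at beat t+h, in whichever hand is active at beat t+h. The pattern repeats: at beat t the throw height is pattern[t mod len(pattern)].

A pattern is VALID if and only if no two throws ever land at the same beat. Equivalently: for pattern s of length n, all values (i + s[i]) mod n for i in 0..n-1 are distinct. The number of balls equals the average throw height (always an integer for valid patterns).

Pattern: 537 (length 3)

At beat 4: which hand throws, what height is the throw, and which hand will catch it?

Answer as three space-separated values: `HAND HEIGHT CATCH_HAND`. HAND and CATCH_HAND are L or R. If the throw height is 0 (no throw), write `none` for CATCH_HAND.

Answer: L 3 R

Derivation:
Beat 4: 4 mod 2 = 0, so hand = L
Throw height = pattern[4 mod 3] = pattern[1] = 3
Lands at beat 4+3=7, 7 mod 2 = 1, so catch hand = R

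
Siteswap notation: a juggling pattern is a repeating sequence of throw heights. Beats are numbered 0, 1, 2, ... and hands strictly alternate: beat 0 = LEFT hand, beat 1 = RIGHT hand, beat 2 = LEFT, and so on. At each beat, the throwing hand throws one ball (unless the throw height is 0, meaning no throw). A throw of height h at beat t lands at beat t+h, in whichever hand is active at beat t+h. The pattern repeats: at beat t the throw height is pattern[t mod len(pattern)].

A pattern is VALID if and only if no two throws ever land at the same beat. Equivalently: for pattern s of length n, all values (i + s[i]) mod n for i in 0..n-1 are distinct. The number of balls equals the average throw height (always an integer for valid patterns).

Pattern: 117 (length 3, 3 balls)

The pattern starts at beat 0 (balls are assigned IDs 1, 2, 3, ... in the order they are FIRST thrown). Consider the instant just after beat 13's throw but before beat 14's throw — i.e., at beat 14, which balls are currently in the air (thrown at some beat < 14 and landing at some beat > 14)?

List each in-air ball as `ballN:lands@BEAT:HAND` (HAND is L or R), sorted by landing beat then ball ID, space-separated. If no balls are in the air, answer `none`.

Beat 0 (L): throw ball1 h=1 -> lands@1:R; in-air after throw: [b1@1:R]
Beat 1 (R): throw ball1 h=1 -> lands@2:L; in-air after throw: [b1@2:L]
Beat 2 (L): throw ball1 h=7 -> lands@9:R; in-air after throw: [b1@9:R]
Beat 3 (R): throw ball2 h=1 -> lands@4:L; in-air after throw: [b2@4:L b1@9:R]
Beat 4 (L): throw ball2 h=1 -> lands@5:R; in-air after throw: [b2@5:R b1@9:R]
Beat 5 (R): throw ball2 h=7 -> lands@12:L; in-air after throw: [b1@9:R b2@12:L]
Beat 6 (L): throw ball3 h=1 -> lands@7:R; in-air after throw: [b3@7:R b1@9:R b2@12:L]
Beat 7 (R): throw ball3 h=1 -> lands@8:L; in-air after throw: [b3@8:L b1@9:R b2@12:L]
Beat 8 (L): throw ball3 h=7 -> lands@15:R; in-air after throw: [b1@9:R b2@12:L b3@15:R]
Beat 9 (R): throw ball1 h=1 -> lands@10:L; in-air after throw: [b1@10:L b2@12:L b3@15:R]
Beat 10 (L): throw ball1 h=1 -> lands@11:R; in-air after throw: [b1@11:R b2@12:L b3@15:R]
Beat 11 (R): throw ball1 h=7 -> lands@18:L; in-air after throw: [b2@12:L b3@15:R b1@18:L]
Beat 12 (L): throw ball2 h=1 -> lands@13:R; in-air after throw: [b2@13:R b3@15:R b1@18:L]
Beat 13 (R): throw ball2 h=1 -> lands@14:L; in-air after throw: [b2@14:L b3@15:R b1@18:L]
Beat 14 (L): throw ball2 h=7 -> lands@21:R; in-air after throw: [b3@15:R b1@18:L b2@21:R]

Answer: ball3:lands@15:R ball1:lands@18:L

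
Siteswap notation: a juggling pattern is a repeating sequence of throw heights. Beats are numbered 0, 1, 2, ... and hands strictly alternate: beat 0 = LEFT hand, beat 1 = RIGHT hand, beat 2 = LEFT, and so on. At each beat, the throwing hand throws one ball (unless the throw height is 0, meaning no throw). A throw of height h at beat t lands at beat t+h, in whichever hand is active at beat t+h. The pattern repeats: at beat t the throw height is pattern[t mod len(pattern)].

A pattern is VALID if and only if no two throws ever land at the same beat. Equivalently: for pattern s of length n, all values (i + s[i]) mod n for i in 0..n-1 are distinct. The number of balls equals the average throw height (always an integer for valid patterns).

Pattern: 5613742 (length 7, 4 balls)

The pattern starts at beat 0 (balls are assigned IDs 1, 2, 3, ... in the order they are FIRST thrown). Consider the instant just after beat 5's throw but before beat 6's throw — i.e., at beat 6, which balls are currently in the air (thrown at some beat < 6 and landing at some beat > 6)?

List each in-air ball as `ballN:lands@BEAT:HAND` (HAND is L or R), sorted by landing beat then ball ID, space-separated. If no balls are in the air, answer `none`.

Answer: ball2:lands@7:R ball1:lands@9:R ball4:lands@11:R

Derivation:
Beat 0 (L): throw ball1 h=5 -> lands@5:R; in-air after throw: [b1@5:R]
Beat 1 (R): throw ball2 h=6 -> lands@7:R; in-air after throw: [b1@5:R b2@7:R]
Beat 2 (L): throw ball3 h=1 -> lands@3:R; in-air after throw: [b3@3:R b1@5:R b2@7:R]
Beat 3 (R): throw ball3 h=3 -> lands@6:L; in-air after throw: [b1@5:R b3@6:L b2@7:R]
Beat 4 (L): throw ball4 h=7 -> lands@11:R; in-air after throw: [b1@5:R b3@6:L b2@7:R b4@11:R]
Beat 5 (R): throw ball1 h=4 -> lands@9:R; in-air after throw: [b3@6:L b2@7:R b1@9:R b4@11:R]
Beat 6 (L): throw ball3 h=2 -> lands@8:L; in-air after throw: [b2@7:R b3@8:L b1@9:R b4@11:R]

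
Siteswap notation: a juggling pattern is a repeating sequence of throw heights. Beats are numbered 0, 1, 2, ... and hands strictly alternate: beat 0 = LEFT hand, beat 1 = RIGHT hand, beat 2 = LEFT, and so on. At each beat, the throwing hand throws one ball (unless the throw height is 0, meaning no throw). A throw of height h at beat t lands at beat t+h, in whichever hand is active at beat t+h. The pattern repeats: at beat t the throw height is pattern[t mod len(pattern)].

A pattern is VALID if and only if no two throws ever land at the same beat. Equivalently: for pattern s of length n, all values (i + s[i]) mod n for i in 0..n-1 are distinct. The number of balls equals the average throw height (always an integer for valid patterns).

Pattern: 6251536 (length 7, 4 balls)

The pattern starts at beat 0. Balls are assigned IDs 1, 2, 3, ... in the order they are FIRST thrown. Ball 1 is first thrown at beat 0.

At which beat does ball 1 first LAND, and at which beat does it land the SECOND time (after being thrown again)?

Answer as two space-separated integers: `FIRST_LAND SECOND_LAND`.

Beat 0 (L): throw ball1 h=6 -> lands@6:L; in-air after throw: [b1@6:L]
Beat 1 (R): throw ball2 h=2 -> lands@3:R; in-air after throw: [b2@3:R b1@6:L]
Beat 2 (L): throw ball3 h=5 -> lands@7:R; in-air after throw: [b2@3:R b1@6:L b3@7:R]
Beat 3 (R): throw ball2 h=1 -> lands@4:L; in-air after throw: [b2@4:L b1@6:L b3@7:R]
Beat 4 (L): throw ball2 h=5 -> lands@9:R; in-air after throw: [b1@6:L b3@7:R b2@9:R]
Beat 5 (R): throw ball4 h=3 -> lands@8:L; in-air after throw: [b1@6:L b3@7:R b4@8:L b2@9:R]
Beat 6 (L): throw ball1 h=6 -> lands@12:L; in-air after throw: [b3@7:R b4@8:L b2@9:R b1@12:L]
Beat 7 (R): throw ball3 h=6 -> lands@13:R; in-air after throw: [b4@8:L b2@9:R b1@12:L b3@13:R]
Beat 8 (L): throw ball4 h=2 -> lands@10:L; in-air after throw: [b2@9:R b4@10:L b1@12:L b3@13:R]
Beat 9 (R): throw ball2 h=5 -> lands@14:L; in-air after throw: [b4@10:L b1@12:L b3@13:R b2@14:L]
Beat 10 (L): throw ball4 h=1 -> lands@11:R; in-air after throw: [b4@11:R b1@12:L b3@13:R b2@14:L]
Beat 11 (R): throw ball4 h=5 -> lands@16:L; in-air after throw: [b1@12:L b3@13:R b2@14:L b4@16:L]
Beat 12 (L): throw ball1 h=3 -> lands@15:R; in-air after throw: [b3@13:R b2@14:L b1@15:R b4@16:L]
Ball 1: thrown@0 h=6 -> first land @6; rethrown@6 h=6 -> second land @12

Answer: 6 12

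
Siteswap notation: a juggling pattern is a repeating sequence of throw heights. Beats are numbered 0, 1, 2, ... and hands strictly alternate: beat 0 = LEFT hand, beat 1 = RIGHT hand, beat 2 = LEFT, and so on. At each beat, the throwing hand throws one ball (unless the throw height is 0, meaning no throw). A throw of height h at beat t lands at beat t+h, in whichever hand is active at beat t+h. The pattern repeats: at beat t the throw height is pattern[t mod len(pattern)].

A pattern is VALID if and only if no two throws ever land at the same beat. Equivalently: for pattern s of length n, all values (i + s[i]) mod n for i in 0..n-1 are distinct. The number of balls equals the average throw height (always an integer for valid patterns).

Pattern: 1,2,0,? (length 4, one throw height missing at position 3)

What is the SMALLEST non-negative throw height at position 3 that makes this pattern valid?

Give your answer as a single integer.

i=0: (0 + 1) mod 4 = 1
i=1: (1 + 2) mod 4 = 3
i=2: (2 + 0) mod 4 = 2
i=3: s[i]=? (unknown)
Known residues: [1, 2, 3]; need a permutation of 0..3, so missing residue r = 0
Need (3 + s) mod 4 = 0; smallest s = (0 - 3) mod 4 = 1

Answer: 1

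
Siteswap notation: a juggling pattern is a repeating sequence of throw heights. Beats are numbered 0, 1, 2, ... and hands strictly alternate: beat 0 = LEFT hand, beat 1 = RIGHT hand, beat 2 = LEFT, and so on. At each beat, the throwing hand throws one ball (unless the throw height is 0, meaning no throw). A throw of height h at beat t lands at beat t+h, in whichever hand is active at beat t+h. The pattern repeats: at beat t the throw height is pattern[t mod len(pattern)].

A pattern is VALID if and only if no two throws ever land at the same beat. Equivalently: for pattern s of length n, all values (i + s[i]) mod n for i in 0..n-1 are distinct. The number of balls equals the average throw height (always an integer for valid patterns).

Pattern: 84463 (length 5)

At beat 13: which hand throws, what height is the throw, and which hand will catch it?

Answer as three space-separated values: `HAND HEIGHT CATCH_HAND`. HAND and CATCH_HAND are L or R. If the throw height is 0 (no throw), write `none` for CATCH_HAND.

Answer: R 6 R

Derivation:
Beat 13: 13 mod 2 = 1, so hand = R
Throw height = pattern[13 mod 5] = pattern[3] = 6
Lands at beat 13+6=19, 19 mod 2 = 1, so catch hand = R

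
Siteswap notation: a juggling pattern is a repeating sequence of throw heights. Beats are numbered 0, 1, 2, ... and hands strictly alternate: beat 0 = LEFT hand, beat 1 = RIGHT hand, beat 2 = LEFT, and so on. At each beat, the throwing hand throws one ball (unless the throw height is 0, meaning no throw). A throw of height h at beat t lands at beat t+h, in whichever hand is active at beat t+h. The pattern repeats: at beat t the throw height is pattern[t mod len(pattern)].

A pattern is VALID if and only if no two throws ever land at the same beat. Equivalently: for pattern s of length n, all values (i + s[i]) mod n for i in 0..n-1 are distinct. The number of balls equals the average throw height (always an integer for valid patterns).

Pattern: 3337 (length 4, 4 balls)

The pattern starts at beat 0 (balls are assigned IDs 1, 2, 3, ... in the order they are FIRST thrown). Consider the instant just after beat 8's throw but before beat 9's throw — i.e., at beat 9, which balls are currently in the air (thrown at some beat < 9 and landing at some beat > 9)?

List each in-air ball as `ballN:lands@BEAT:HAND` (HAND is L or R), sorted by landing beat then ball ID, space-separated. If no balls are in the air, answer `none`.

Beat 0 (L): throw ball1 h=3 -> lands@3:R; in-air after throw: [b1@3:R]
Beat 1 (R): throw ball2 h=3 -> lands@4:L; in-air after throw: [b1@3:R b2@4:L]
Beat 2 (L): throw ball3 h=3 -> lands@5:R; in-air after throw: [b1@3:R b2@4:L b3@5:R]
Beat 3 (R): throw ball1 h=7 -> lands@10:L; in-air after throw: [b2@4:L b3@5:R b1@10:L]
Beat 4 (L): throw ball2 h=3 -> lands@7:R; in-air after throw: [b3@5:R b2@7:R b1@10:L]
Beat 5 (R): throw ball3 h=3 -> lands@8:L; in-air after throw: [b2@7:R b3@8:L b1@10:L]
Beat 6 (L): throw ball4 h=3 -> lands@9:R; in-air after throw: [b2@7:R b3@8:L b4@9:R b1@10:L]
Beat 7 (R): throw ball2 h=7 -> lands@14:L; in-air after throw: [b3@8:L b4@9:R b1@10:L b2@14:L]
Beat 8 (L): throw ball3 h=3 -> lands@11:R; in-air after throw: [b4@9:R b1@10:L b3@11:R b2@14:L]
Beat 9 (R): throw ball4 h=3 -> lands@12:L; in-air after throw: [b1@10:L b3@11:R b4@12:L b2@14:L]

Answer: ball1:lands@10:L ball3:lands@11:R ball2:lands@14:L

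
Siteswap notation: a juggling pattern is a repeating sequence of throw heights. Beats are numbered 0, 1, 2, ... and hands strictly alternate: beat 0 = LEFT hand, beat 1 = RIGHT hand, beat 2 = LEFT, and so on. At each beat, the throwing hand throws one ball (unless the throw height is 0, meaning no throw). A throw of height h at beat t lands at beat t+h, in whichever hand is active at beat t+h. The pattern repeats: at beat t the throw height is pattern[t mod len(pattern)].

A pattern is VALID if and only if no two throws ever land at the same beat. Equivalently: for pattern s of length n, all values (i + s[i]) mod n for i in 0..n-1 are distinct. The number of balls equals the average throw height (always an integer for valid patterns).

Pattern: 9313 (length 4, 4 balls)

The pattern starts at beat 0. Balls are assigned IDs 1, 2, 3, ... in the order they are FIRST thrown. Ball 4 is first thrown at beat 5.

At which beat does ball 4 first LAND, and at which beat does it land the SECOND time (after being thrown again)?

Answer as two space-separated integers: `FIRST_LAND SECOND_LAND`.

Answer: 8 17

Derivation:
Beat 0 (L): throw ball1 h=9 -> lands@9:R; in-air after throw: [b1@9:R]
Beat 1 (R): throw ball2 h=3 -> lands@4:L; in-air after throw: [b2@4:L b1@9:R]
Beat 2 (L): throw ball3 h=1 -> lands@3:R; in-air after throw: [b3@3:R b2@4:L b1@9:R]
Beat 3 (R): throw ball3 h=3 -> lands@6:L; in-air after throw: [b2@4:L b3@6:L b1@9:R]
Beat 4 (L): throw ball2 h=9 -> lands@13:R; in-air after throw: [b3@6:L b1@9:R b2@13:R]
Beat 5 (R): throw ball4 h=3 -> lands@8:L; in-air after throw: [b3@6:L b4@8:L b1@9:R b2@13:R]
Beat 6 (L): throw ball3 h=1 -> lands@7:R; in-air after throw: [b3@7:R b4@8:L b1@9:R b2@13:R]
Beat 7 (R): throw ball3 h=3 -> lands@10:L; in-air after throw: [b4@8:L b1@9:R b3@10:L b2@13:R]
Beat 8 (L): throw ball4 h=9 -> lands@17:R; in-air after throw: [b1@9:R b3@10:L b2@13:R b4@17:R]
Beat 9 (R): throw ball1 h=3 -> lands@12:L; in-air after throw: [b3@10:L b1@12:L b2@13:R b4@17:R]
Beat 10 (L): throw ball3 h=1 -> lands@11:R; in-air after throw: [b3@11:R b1@12:L b2@13:R b4@17:R]
Beat 11 (R): throw ball3 h=3 -> lands@14:L; in-air after throw: [b1@12:L b2@13:R b3@14:L b4@17:R]
Beat 12 (L): throw ball1 h=9 -> lands@21:R; in-air after throw: [b2@13:R b3@14:L b4@17:R b1@21:R]
Beat 13 (R): throw ball2 h=3 -> lands@16:L; in-air after throw: [b3@14:L b2@16:L b4@17:R b1@21:R]
Beat 14 (L): throw ball3 h=1 -> lands@15:R; in-air after throw: [b3@15:R b2@16:L b4@17:R b1@21:R]
Beat 15 (R): throw ball3 h=3 -> lands@18:L; in-air after throw: [b2@16:L b4@17:R b3@18:L b1@21:R]
Ball 4: thrown@5 h=3 -> first land @8; rethrown@8 h=9 -> second land @17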